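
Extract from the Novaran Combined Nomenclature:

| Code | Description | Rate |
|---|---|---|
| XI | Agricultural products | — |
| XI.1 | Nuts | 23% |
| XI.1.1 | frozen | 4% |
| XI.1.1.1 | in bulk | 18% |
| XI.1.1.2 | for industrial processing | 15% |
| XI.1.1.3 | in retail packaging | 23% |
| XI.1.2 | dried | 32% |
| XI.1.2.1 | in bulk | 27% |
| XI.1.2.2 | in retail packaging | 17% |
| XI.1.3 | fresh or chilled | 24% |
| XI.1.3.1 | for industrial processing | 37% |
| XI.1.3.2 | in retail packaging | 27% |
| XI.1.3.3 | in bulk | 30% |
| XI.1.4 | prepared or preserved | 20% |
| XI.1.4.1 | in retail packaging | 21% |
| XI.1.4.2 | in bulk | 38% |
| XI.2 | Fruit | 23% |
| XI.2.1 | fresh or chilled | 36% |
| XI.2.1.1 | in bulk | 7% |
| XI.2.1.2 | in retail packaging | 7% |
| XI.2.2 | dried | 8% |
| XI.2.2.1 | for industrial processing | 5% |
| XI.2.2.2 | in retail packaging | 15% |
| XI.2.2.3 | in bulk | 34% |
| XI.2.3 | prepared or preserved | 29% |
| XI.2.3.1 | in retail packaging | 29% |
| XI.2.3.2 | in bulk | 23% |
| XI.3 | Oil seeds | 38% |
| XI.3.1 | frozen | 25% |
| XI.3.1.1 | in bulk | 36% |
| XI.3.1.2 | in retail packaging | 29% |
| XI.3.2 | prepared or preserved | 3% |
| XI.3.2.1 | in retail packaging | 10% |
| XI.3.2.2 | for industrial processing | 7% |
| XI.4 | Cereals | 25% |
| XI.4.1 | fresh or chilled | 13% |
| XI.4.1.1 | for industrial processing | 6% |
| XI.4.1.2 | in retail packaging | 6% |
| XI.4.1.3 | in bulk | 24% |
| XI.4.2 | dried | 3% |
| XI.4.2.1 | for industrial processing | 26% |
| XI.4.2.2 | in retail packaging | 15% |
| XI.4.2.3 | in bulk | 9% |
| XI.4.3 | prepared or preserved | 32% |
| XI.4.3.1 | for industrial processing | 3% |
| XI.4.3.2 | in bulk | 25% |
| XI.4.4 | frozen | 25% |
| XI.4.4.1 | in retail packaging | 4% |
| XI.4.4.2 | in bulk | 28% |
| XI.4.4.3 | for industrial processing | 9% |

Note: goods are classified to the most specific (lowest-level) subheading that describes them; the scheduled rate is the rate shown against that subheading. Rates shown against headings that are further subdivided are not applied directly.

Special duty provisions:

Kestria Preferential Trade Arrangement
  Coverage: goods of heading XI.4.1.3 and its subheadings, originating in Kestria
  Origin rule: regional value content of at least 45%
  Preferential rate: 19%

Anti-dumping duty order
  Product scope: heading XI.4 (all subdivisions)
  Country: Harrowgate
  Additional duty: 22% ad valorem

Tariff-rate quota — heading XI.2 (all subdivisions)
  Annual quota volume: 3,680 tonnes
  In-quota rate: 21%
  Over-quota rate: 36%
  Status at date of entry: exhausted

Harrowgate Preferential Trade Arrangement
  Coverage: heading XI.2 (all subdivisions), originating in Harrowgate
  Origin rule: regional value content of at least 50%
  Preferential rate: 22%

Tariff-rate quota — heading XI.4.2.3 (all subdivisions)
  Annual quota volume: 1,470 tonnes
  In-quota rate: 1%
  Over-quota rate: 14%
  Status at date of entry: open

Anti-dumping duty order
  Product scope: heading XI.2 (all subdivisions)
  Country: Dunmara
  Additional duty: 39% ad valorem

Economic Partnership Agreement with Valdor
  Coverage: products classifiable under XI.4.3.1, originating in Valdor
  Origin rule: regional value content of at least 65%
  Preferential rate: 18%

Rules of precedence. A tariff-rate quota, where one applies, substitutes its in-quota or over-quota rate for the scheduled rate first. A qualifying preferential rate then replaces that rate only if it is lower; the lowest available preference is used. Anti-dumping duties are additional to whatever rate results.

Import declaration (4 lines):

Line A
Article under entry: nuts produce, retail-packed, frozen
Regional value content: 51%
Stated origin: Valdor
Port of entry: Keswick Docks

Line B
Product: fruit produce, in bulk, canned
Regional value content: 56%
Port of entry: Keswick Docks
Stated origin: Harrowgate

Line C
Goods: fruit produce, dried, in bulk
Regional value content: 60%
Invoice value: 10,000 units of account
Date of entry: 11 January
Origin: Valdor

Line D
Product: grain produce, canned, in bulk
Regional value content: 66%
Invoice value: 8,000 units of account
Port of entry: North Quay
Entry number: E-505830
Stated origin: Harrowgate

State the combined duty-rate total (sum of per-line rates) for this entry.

128%

Line A: nuts → XI.1; frozen → XI.1.1; retail-packed → XI.1.1.3. Scheduled 23%. Valdor agreement on XI.4.3.1: XI.1.1.3 not covered. → 23%.
Line B: fruit → XI.2; canned → XI.2.3; in bulk → XI.2.3.2. Scheduled 23%. quota on XI.2 exhausted → over-quota 36%; Harrowgate agreement on XI.2: RVC ≥ 50% → 22% available; preferential 22%. → 22%.
Line C: fruit → XI.2; dried → XI.2.2; in bulk → XI.2.2.3. Scheduled 34%. quota on XI.2 exhausted → over-quota 36%; Valdor agreement on XI.4.3.1: XI.2.2.3 not covered. → 36%.
Line D: grain → XI.4; canned → XI.4.3; in bulk → XI.4.3.2. Scheduled 25%. Harrowgate agreement on XI.2: XI.4.3.2 not covered; anti-dumping (Harrowgate, XI.4): +22%; total 25% + 22% = 47%. → 47%.
Sum: 23% + 22% + 36% + 47% = 128%.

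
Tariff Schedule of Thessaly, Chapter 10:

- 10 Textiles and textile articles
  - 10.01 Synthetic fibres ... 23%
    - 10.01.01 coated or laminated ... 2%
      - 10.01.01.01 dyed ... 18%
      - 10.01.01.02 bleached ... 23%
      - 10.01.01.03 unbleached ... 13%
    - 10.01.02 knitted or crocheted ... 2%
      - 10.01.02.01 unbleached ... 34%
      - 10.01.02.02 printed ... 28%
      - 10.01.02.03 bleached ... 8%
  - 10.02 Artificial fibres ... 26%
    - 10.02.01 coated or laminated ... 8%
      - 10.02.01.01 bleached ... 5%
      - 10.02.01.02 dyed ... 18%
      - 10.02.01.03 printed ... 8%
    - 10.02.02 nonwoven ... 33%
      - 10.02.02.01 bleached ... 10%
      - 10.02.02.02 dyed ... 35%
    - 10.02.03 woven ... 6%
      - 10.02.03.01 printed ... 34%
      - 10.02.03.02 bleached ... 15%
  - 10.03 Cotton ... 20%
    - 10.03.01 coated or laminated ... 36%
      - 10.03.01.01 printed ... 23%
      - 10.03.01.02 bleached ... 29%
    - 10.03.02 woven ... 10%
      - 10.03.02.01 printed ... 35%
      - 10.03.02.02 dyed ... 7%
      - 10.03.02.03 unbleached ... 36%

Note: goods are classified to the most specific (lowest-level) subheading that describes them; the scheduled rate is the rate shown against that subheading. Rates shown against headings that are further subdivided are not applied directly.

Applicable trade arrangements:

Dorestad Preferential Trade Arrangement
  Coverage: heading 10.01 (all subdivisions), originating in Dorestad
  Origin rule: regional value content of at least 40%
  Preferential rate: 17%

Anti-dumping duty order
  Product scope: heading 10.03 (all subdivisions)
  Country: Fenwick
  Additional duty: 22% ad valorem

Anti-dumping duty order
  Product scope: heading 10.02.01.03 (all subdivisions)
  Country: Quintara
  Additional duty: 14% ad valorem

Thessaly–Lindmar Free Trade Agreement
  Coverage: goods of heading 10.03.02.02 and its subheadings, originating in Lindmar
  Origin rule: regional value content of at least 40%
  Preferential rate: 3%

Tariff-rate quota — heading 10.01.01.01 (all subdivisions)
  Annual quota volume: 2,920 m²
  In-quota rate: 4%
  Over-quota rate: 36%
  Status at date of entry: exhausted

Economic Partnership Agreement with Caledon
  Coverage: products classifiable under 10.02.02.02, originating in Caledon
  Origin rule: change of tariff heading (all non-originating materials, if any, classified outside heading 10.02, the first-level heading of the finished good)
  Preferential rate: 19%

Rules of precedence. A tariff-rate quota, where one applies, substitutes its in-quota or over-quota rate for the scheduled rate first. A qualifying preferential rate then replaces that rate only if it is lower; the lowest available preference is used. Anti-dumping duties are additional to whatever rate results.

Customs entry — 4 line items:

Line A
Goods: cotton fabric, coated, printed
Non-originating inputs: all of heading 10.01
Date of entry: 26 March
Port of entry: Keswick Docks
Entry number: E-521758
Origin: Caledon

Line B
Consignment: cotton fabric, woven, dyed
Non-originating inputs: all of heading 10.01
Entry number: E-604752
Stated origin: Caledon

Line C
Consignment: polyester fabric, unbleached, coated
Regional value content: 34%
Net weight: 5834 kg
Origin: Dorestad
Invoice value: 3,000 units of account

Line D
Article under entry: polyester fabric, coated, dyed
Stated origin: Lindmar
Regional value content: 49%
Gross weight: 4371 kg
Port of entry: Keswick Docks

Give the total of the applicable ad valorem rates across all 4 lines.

79%

Line A: cotton → 10.03; coated → 10.03.01; printed → 10.03.01.01. Scheduled 23%. Caledon agreement on 10.02.02.02: 10.03.01.01 not covered. → 23%.
Line B: cotton → 10.03; woven → 10.03.02; dyed → 10.03.02.02. Scheduled 7%. Caledon agreement on 10.02.02.02: 10.03.02.02 not covered. → 7%.
Line C: polyester → 10.01; coated → 10.01.01; unbleached → 10.01.01.03. Scheduled 13%. Dorestad agreement on 10.01: RVC < 40%. → 13%.
Line D: polyester → 10.01; coated → 10.01.01; dyed → 10.01.01.01. Scheduled 18%. quota on 10.01.01.01 exhausted → over-quota 36%; Lindmar agreement on 10.03.02.02: 10.01.01.01 not covered. → 36%.
Sum: 23% + 7% + 13% + 36% = 79%.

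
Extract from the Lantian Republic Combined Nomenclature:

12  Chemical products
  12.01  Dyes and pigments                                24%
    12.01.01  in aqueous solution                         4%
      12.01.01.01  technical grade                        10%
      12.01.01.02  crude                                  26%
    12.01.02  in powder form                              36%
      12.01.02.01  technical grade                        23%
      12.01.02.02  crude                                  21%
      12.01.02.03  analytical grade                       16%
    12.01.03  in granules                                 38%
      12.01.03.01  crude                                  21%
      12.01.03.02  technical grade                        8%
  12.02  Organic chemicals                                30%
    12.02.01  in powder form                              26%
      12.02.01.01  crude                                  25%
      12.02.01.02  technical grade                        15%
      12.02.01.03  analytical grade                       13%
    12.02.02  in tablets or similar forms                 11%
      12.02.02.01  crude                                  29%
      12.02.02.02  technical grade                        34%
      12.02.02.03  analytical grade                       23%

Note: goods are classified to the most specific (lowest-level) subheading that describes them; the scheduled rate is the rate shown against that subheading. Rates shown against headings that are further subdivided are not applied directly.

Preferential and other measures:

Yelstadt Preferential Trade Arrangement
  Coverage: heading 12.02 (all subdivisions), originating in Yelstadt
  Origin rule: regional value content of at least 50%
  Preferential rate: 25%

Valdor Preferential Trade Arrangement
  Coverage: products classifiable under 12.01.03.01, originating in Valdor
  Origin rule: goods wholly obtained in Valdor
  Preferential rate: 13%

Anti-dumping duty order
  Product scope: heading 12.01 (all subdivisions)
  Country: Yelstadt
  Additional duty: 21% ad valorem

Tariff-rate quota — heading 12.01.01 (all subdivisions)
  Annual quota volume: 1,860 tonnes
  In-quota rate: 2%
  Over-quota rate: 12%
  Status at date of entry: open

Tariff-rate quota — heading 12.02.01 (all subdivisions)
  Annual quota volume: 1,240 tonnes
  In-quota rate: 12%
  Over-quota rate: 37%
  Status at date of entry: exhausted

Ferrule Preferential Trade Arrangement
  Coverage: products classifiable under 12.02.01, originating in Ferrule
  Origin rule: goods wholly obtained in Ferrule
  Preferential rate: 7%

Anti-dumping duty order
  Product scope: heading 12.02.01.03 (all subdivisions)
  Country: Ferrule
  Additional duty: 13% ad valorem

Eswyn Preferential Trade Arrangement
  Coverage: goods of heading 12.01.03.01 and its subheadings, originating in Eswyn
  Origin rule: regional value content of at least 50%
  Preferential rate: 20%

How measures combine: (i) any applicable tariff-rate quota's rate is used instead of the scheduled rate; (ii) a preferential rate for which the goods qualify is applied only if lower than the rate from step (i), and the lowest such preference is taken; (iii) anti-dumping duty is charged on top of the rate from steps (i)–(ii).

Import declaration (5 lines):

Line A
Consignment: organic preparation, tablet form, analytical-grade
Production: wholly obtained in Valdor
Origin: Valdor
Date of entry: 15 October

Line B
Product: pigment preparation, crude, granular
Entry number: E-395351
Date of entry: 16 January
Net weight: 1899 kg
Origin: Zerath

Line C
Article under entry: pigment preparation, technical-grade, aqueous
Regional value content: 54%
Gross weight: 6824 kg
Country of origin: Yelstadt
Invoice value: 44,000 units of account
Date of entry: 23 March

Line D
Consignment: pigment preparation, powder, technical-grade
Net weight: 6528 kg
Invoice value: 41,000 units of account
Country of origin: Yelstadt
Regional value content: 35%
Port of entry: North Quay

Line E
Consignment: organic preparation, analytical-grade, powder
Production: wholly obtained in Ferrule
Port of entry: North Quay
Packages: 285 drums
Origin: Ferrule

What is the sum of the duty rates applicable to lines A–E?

131%

Line A: organic → 12.02; tablet form → 12.02.02; analytical-grade → 12.02.02.03. Scheduled 23%. Valdor agreement on 12.01.03.01: 12.02.02.03 not covered. → 23%.
Line B: pigment → 12.01; granular → 12.01.03; crude → 12.01.03.01. Scheduled 21%. No special measure applies. → 21%.
Line C: pigment → 12.01; aqueous → 12.01.01; technical-grade → 12.01.01.01. Scheduled 10%. quota on 12.01.01 open → in-quota 2%; Yelstadt agreement on 12.02: 12.01.01.01 not covered; anti-dumping (Yelstadt, 12.01): +21%; total 2% + 21% = 23%. → 23%.
Line D: pigment → 12.01; powder → 12.01.02; technical-grade → 12.01.02.01. Scheduled 23%. Yelstadt agreement on 12.02: 12.01.02.01 not covered; anti-dumping (Yelstadt, 12.01): +21%; total 23% + 21% = 44%. → 44%.
Line E: organic → 12.02; powder → 12.02.01; analytical-grade → 12.02.01.03. Scheduled 13%. quota on 12.02.01 exhausted → over-quota 37%; Ferrule agreement on 12.02.01: wholly obtained → 7% available; preferential 7%; anti-dumping (Ferrule, 12.02.01.03): +13%; total 7% + 13% = 20%. → 20%.
Sum: 23% + 21% + 23% + 44% + 20% = 131%.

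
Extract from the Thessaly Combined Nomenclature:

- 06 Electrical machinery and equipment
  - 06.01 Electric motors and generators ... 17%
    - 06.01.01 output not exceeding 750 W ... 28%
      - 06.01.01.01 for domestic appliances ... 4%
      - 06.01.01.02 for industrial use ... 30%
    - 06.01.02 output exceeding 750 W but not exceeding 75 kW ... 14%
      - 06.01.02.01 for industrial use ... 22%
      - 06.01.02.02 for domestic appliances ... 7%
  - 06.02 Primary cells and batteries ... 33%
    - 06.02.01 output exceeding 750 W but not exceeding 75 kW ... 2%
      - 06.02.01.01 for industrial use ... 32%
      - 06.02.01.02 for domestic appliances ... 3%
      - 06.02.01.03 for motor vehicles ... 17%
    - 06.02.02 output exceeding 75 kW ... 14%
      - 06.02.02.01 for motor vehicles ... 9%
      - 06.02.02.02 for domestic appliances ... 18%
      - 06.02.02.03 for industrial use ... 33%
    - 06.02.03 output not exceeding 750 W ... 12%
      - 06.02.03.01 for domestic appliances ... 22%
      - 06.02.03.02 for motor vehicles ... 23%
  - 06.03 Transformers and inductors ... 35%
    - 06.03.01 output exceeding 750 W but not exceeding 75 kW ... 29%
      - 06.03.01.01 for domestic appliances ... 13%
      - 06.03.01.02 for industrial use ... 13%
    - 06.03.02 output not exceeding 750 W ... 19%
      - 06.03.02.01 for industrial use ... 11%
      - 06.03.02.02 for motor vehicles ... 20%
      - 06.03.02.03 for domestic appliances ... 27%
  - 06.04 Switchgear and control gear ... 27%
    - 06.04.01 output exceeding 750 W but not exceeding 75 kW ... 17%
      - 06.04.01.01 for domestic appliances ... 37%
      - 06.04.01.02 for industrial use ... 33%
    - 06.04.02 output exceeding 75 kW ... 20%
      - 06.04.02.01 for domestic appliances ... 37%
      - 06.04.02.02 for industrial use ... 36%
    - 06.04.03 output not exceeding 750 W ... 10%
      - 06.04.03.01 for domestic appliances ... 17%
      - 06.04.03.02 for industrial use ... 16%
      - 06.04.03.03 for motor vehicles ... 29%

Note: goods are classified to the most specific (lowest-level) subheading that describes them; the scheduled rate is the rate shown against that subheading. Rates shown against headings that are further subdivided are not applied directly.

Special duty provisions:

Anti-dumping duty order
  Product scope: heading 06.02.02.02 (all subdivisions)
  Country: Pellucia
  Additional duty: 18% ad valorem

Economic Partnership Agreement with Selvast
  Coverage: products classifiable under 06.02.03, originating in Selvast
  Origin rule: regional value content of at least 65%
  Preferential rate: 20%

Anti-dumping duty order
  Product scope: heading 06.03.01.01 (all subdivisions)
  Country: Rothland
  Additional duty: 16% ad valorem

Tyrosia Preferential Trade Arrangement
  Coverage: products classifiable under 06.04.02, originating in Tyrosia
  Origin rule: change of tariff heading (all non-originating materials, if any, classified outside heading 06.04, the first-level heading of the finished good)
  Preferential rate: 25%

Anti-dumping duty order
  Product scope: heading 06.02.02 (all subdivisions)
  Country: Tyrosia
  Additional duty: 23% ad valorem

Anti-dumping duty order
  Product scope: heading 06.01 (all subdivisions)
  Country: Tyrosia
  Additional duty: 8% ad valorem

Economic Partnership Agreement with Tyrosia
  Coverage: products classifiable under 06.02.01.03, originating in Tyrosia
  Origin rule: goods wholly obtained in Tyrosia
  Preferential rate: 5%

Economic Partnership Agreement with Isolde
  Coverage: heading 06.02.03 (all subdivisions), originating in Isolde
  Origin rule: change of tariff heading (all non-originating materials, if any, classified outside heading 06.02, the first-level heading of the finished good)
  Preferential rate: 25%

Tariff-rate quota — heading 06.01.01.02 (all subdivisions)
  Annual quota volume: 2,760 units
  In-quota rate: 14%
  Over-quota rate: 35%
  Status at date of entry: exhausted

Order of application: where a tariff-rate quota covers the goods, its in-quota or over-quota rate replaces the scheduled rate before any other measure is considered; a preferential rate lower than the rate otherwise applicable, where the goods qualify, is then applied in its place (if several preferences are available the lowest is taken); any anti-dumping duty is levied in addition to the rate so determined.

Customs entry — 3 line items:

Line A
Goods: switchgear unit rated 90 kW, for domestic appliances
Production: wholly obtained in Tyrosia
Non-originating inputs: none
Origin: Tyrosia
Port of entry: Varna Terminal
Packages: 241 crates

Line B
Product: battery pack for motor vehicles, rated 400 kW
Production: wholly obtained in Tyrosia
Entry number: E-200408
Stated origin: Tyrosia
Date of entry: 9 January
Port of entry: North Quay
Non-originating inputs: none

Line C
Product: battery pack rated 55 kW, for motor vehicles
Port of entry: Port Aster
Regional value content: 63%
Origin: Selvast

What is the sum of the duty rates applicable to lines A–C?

74%

Line A: switchgear unit → 06.04; rated 90 kW → 06.04.02; for domestic appliances → 06.04.02.01. Scheduled 37%. Tyrosia agreement on 06.04.02: CTH met → 25% available; Tyrosia agreement on 06.02.01.03: 06.04.02.01 not covered; preferential 25%. → 25%.
Line B: battery pack → 06.02; rated 400 kW → 06.02.02; for motor vehicles → 06.02.02.01. Scheduled 9%. Tyrosia agreement on 06.04.02: 06.02.02.01 not covered; Tyrosia agreement on 06.02.01.03: 06.02.02.01 not covered; anti-dumping (Tyrosia, 06.02.02): +23%; total 9% + 23% = 32%. → 32%.
Line C: battery pack → 06.02; rated 55 kW → 06.02.01; for motor vehicles → 06.02.01.03. Scheduled 17%. Selvast agreement on 06.02.03: 06.02.01.03 not covered. → 17%.
Sum: 25% + 32% + 17% = 74%.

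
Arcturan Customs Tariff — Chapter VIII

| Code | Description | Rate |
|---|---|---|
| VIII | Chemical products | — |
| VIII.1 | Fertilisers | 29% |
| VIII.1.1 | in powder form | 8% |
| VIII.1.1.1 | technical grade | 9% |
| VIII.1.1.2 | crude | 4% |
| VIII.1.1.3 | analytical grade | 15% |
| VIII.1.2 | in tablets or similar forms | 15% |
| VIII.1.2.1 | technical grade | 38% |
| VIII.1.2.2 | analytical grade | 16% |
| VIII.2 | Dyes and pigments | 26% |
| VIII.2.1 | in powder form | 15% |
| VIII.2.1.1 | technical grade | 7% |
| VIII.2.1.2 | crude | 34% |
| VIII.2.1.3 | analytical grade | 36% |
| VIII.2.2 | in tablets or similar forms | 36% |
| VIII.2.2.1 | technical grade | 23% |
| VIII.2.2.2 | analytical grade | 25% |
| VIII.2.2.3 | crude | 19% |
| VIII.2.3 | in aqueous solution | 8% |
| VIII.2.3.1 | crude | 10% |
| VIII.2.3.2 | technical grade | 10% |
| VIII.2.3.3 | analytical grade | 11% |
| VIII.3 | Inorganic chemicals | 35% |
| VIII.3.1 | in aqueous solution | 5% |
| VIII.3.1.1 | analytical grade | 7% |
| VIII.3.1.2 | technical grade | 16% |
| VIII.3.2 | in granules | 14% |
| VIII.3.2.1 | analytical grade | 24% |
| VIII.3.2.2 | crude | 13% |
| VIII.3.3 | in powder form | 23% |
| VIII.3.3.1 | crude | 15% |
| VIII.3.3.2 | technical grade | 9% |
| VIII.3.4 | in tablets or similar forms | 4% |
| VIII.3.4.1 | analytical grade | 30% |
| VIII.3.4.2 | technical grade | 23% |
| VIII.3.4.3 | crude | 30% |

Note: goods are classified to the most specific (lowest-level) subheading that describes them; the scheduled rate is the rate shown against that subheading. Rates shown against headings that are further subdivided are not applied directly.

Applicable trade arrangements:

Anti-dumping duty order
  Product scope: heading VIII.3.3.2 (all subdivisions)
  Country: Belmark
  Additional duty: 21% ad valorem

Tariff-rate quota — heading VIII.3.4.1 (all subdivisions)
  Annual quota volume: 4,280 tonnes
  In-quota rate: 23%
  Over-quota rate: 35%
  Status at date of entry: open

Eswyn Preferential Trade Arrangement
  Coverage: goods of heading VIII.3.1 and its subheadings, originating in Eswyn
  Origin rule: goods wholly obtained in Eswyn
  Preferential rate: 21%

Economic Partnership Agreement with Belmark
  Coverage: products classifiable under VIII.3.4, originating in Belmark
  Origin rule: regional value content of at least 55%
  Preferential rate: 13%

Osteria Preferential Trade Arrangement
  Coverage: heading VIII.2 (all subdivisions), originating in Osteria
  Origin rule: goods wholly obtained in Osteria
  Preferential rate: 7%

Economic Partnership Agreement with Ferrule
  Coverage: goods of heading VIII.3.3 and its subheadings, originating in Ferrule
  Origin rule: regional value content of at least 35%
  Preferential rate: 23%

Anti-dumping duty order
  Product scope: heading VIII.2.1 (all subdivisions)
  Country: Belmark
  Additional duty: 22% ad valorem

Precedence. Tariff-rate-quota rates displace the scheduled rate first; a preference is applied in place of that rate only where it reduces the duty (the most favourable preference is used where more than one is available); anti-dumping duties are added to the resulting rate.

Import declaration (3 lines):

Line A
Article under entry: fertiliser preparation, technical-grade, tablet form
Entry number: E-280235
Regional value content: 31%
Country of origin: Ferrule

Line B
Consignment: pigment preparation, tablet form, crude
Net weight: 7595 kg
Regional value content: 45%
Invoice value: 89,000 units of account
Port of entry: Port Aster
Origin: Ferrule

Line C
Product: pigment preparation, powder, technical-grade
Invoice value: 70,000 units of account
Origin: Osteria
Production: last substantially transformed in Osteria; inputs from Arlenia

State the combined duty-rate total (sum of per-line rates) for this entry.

64%

Line A: fertiliser → VIII.1; tablet form → VIII.1.2; technical-grade → VIII.1.2.1. Scheduled 38%. Ferrule agreement on VIII.3.3: VIII.1.2.1 not covered. → 38%.
Line B: pigment → VIII.2; tablet form → VIII.2.2; crude → VIII.2.2.3. Scheduled 19%. Ferrule agreement on VIII.3.3: VIII.2.2.3 not covered. → 19%.
Line C: pigment → VIII.2; powder → VIII.2.1; technical-grade → VIII.2.1.1. Scheduled 7%. Osteria agreement on VIII.2: not wholly obtained. → 7%.
Sum: 38% + 19% + 7% = 64%.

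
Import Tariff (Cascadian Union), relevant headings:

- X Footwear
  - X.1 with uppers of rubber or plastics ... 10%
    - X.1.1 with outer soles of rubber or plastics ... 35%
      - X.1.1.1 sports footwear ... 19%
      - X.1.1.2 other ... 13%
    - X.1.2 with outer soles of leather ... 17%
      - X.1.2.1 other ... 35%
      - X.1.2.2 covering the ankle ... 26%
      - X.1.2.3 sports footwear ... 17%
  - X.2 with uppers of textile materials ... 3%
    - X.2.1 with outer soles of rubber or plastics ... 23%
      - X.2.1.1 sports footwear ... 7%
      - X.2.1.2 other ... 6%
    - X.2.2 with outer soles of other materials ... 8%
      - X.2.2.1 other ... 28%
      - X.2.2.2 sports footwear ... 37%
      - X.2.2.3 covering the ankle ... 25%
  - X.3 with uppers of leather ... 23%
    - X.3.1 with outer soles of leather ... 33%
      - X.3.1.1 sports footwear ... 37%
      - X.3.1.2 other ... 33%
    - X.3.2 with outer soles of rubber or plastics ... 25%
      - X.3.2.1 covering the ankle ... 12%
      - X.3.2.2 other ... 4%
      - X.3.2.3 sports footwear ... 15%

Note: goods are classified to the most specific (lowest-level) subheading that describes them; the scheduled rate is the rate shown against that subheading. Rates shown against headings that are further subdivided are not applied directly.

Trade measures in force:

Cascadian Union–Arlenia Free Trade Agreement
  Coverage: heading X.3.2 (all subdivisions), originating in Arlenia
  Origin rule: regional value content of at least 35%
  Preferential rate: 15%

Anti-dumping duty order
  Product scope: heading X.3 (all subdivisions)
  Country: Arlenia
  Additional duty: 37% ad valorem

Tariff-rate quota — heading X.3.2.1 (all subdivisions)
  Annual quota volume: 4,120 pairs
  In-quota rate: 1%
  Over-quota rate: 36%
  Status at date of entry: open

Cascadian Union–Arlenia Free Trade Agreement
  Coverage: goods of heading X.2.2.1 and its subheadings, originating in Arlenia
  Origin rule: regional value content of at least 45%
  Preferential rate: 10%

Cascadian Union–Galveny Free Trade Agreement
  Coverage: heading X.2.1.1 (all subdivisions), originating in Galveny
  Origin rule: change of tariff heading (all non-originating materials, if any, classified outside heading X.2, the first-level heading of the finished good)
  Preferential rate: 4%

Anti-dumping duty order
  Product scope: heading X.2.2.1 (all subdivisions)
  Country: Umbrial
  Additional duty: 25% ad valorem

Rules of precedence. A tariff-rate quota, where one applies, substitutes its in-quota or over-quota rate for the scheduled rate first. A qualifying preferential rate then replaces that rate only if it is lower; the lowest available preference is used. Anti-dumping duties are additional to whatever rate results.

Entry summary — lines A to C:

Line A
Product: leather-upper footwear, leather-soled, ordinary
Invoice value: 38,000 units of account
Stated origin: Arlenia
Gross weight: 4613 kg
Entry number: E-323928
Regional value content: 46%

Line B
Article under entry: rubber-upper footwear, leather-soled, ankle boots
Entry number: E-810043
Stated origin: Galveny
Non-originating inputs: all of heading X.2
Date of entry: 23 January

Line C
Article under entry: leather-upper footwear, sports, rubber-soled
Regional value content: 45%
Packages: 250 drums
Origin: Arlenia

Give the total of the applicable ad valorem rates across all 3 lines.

Line A: leather-upper → X.3; leather-soled → X.3.1; ordinary → X.3.1.2. Scheduled 33%. Arlenia agreement on X.3.2: X.3.1.2 not covered; Arlenia agreement on X.2.2.1: X.3.1.2 not covered; anti-dumping (Arlenia, X.3): +37%; total 33% + 37% = 70%. → 70%.
Line B: rubber-upper → X.1; leather-soled → X.1.2; ankle boots → X.1.2.2. Scheduled 26%. Galveny agreement on X.2.1.1: X.1.2.2 not covered. → 26%.
Line C: leather-upper → X.3; rubber-soled → X.3.2; sports → X.3.2.3. Scheduled 15%. Arlenia agreement on X.3.2: RVC ≥ 35% → 15% available; Arlenia agreement on X.2.2.1: X.3.2.3 not covered; preference 15% not lower than 15% → no reduction; anti-dumping (Arlenia, X.3): +37%; total 15% + 37% = 52%. → 52%.
Sum: 70% + 26% + 52% = 148%.

148%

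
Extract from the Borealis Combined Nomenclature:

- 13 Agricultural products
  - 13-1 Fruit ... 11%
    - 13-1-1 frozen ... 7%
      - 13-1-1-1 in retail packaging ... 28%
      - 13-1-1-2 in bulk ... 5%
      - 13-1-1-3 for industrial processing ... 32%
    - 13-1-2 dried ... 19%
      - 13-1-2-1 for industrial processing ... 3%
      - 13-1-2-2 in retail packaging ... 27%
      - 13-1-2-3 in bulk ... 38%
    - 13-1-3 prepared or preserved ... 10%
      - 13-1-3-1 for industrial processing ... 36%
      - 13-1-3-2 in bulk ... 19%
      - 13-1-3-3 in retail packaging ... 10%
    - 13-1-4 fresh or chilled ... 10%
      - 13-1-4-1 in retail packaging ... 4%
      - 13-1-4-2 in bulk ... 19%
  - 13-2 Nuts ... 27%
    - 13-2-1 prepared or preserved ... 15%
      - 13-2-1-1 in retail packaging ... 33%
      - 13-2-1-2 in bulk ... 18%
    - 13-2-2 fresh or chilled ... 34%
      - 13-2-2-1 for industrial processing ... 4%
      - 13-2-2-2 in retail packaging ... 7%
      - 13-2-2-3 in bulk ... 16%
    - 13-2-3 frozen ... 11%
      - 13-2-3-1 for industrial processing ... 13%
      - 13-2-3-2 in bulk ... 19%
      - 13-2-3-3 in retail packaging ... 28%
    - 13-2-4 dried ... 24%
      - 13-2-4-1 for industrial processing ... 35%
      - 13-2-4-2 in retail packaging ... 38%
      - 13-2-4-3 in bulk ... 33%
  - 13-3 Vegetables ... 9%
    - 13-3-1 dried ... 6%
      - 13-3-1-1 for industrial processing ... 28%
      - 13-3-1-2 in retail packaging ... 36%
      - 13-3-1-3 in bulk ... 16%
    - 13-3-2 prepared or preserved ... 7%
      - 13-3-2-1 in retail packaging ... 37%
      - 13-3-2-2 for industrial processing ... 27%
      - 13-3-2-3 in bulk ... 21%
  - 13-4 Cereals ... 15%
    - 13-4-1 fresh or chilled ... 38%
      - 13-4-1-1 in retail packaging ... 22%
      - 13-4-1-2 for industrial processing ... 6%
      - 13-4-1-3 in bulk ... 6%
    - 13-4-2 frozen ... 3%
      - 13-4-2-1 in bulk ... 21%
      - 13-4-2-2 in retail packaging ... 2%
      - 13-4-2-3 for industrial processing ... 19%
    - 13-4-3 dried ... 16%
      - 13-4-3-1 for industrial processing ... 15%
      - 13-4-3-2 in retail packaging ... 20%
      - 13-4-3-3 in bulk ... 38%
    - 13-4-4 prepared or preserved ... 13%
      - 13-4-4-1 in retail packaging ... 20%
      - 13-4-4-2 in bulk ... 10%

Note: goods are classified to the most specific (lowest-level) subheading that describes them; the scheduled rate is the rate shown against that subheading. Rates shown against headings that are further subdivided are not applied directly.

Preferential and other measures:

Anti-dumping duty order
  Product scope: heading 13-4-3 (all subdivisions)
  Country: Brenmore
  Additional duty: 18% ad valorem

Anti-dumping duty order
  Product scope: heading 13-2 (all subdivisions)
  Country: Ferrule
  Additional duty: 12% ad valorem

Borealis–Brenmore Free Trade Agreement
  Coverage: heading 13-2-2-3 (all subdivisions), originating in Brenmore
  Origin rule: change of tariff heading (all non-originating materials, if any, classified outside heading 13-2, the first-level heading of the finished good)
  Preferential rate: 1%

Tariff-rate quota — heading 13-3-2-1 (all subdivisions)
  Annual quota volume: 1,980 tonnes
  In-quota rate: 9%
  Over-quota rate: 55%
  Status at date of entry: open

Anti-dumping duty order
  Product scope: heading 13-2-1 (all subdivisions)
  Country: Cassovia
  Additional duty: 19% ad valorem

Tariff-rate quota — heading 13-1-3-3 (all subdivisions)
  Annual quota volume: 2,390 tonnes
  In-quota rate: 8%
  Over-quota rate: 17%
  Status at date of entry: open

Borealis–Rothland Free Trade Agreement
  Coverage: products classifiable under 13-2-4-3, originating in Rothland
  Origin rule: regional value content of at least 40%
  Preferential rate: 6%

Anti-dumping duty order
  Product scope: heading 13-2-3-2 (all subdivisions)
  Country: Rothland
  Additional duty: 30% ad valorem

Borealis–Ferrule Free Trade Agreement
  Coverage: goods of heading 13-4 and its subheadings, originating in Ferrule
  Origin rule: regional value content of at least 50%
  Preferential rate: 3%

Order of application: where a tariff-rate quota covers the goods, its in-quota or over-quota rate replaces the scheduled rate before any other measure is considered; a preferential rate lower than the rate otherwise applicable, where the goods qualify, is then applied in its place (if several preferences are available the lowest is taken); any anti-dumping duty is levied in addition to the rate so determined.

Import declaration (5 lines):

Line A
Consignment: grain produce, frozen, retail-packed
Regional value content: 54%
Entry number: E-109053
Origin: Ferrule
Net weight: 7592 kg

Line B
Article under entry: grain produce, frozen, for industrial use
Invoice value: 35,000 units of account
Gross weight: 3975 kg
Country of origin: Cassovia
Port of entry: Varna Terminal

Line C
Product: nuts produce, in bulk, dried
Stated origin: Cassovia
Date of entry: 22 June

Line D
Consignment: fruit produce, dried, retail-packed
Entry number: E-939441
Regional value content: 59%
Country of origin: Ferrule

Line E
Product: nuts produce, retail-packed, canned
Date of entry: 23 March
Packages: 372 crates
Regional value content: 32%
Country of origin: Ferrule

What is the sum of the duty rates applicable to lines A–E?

Line A: grain → 13-4; frozen → 13-4-2; retail-packed → 13-4-2-2. Scheduled 2%. Ferrule agreement on 13-4: RVC ≥ 50% → 3% available; preference 3% not lower than 2% → no reduction. → 2%.
Line B: grain → 13-4; frozen → 13-4-2; for industrial use → 13-4-2-3. Scheduled 19%. No special measure applies. → 19%.
Line C: nuts → 13-2; dried → 13-2-4; in bulk → 13-2-4-3. Scheduled 33%. No special measure applies. → 33%.
Line D: fruit → 13-1; dried → 13-1-2; retail-packed → 13-1-2-2. Scheduled 27%. Ferrule agreement on 13-4: 13-1-2-2 not covered. → 27%.
Line E: nuts → 13-2; canned → 13-2-1; retail-packed → 13-2-1-1. Scheduled 33%. Ferrule agreement on 13-4: 13-2-1-1 not covered; anti-dumping (Ferrule, 13-2): +12%; total 33% + 12% = 45%. → 45%.
Sum: 2% + 19% + 33% + 27% + 45% = 126%.

126%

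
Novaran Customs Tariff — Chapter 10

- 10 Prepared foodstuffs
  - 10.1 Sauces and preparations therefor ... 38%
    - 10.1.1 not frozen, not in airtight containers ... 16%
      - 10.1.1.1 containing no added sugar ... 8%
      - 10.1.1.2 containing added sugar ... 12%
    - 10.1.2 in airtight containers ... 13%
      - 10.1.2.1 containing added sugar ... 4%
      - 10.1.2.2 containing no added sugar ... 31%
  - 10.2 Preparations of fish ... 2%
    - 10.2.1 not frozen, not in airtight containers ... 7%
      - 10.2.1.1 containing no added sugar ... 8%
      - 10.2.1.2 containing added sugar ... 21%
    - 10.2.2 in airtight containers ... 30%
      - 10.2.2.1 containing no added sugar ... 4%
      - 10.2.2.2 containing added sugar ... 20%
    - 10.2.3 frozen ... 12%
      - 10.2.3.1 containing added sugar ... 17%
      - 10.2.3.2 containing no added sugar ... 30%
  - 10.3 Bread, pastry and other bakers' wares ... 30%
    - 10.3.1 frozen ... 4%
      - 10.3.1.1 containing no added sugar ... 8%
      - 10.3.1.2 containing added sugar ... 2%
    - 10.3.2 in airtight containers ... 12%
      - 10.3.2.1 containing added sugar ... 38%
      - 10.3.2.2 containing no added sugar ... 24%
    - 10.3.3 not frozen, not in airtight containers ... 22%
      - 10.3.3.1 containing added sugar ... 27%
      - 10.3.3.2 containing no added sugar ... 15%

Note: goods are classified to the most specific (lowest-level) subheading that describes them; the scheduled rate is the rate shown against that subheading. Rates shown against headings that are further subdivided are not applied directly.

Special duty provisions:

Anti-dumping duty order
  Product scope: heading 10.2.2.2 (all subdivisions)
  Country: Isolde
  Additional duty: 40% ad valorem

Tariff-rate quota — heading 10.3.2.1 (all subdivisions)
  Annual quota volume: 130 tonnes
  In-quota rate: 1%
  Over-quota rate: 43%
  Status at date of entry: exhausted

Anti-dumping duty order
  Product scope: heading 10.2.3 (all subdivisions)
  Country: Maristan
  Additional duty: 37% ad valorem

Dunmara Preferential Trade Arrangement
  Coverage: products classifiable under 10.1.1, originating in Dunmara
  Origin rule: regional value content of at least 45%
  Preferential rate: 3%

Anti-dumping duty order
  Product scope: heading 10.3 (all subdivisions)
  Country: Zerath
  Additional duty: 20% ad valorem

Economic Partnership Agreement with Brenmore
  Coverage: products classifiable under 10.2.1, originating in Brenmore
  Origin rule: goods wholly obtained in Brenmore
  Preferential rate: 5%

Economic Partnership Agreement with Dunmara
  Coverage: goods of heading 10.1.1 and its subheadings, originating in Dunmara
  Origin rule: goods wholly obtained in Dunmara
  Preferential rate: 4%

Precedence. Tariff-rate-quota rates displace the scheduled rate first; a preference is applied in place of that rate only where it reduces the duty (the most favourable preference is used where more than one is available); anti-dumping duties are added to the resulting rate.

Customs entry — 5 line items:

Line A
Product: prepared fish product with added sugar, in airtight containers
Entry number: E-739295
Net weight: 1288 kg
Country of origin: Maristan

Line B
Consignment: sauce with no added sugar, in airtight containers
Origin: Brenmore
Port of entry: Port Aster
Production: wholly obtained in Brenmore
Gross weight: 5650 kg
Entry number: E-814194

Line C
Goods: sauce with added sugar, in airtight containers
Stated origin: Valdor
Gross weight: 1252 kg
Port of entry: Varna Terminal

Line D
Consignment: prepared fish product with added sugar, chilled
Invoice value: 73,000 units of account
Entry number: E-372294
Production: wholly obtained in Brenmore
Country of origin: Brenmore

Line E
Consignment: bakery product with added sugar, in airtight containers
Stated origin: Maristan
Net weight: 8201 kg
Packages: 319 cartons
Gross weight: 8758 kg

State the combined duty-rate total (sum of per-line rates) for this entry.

103%

Line A: prepared fish product → 10.2; in airtight containers → 10.2.2; with added sugar → 10.2.2.2. Scheduled 20%. No special measure applies. → 20%.
Line B: sauce → 10.1; in airtight containers → 10.1.2; with no added sugar → 10.1.2.2. Scheduled 31%. Brenmore agreement on 10.2.1: 10.1.2.2 not covered. → 31%.
Line C: sauce → 10.1; in airtight containers → 10.1.2; with added sugar → 10.1.2.1. Scheduled 4%. No special measure applies. → 4%.
Line D: prepared fish product → 10.2; chilled → 10.2.1; with added sugar → 10.2.1.2. Scheduled 21%. Brenmore agreement on 10.2.1: wholly obtained → 5% available; preferential 5%. → 5%.
Line E: bakery product → 10.3; in airtight containers → 10.3.2; with added sugar → 10.3.2.1. Scheduled 38%. quota on 10.3.2.1 exhausted → over-quota 43%. → 43%.
Sum: 20% + 31% + 4% + 5% + 43% = 103%.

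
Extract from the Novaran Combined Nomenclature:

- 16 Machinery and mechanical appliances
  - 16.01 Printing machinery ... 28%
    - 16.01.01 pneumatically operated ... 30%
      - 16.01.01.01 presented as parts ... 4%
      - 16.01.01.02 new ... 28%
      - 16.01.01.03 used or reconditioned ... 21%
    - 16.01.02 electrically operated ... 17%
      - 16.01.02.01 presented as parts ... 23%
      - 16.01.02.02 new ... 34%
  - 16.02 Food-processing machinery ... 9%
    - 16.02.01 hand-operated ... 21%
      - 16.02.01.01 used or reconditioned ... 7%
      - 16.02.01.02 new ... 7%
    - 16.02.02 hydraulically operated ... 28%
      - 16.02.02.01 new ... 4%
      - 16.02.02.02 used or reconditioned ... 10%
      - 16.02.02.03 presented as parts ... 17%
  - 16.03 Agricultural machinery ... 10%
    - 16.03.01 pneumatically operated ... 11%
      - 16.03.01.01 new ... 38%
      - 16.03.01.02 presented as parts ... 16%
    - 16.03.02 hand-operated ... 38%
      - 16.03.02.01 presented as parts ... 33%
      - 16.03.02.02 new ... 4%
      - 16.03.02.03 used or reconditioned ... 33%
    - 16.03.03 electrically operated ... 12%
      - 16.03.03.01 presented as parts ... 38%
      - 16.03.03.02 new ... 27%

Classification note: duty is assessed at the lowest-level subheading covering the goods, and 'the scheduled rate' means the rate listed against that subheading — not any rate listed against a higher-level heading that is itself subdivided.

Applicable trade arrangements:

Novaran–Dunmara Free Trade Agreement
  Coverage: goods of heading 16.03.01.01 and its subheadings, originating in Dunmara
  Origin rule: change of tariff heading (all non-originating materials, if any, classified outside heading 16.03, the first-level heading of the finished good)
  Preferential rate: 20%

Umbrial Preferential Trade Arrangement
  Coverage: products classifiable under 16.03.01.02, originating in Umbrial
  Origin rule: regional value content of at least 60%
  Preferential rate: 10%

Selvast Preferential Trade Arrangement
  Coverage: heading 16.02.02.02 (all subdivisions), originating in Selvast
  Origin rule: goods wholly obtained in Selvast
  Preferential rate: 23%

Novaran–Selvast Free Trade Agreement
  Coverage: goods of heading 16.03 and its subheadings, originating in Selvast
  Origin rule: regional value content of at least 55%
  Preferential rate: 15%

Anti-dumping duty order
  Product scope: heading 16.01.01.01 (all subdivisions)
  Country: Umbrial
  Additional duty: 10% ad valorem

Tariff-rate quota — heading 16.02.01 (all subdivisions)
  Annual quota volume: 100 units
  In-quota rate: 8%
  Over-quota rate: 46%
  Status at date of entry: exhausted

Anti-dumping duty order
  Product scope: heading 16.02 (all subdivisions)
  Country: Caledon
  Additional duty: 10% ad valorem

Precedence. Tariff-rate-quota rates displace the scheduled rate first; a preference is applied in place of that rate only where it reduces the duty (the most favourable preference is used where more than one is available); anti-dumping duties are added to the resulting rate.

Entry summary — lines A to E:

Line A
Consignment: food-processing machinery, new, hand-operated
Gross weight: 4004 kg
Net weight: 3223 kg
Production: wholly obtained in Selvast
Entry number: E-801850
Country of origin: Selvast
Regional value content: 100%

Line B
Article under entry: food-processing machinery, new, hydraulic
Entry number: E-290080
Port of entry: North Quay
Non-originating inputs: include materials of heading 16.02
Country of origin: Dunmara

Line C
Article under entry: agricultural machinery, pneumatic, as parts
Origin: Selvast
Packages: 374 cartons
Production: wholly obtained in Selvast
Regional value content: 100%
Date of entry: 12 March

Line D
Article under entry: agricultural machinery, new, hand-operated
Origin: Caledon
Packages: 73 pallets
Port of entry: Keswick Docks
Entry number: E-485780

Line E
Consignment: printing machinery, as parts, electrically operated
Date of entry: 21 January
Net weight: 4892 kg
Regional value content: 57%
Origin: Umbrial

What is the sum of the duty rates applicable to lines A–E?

Line A: food-processing → 16.02; hand-operated → 16.02.01; new → 16.02.01.02. Scheduled 7%. quota on 16.02.01 exhausted → over-quota 46%; Selvast agreement on 16.02.02.02: 16.02.01.02 not covered; Selvast agreement on 16.03: 16.02.01.02 not covered. → 46%.
Line B: food-processing → 16.02; hydraulic → 16.02.02; new → 16.02.02.01. Scheduled 4%. Dunmara agreement on 16.03.01.01: 16.02.02.01 not covered. → 4%.
Line C: agricultural → 16.03; pneumatic → 16.03.01; as parts → 16.03.01.02. Scheduled 16%. Selvast agreement on 16.02.02.02: 16.03.01.02 not covered; Selvast agreement on 16.03: RVC ≥ 55% → 15% available; preferential 15%. → 15%.
Line D: agricultural → 16.03; hand-operated → 16.03.02; new → 16.03.02.02. Scheduled 4%. No special measure applies. → 4%.
Line E: printing → 16.01; electrically operated → 16.01.02; as parts → 16.01.02.01. Scheduled 23%. Umbrial agreement on 16.03.01.02: 16.01.02.01 not covered. → 23%.
Sum: 46% + 4% + 15% + 4% + 23% = 92%.

92%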